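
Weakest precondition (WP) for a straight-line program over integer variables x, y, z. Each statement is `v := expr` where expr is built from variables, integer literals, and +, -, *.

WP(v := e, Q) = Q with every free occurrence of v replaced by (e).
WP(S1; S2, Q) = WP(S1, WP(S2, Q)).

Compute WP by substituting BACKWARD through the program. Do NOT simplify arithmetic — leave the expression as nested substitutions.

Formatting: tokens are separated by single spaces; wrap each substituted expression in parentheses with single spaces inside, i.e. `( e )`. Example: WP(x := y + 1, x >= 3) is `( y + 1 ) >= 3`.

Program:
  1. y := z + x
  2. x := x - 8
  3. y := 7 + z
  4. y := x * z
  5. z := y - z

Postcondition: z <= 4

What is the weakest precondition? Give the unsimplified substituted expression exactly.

Answer: ( ( ( x - 8 ) * z ) - z ) <= 4

Derivation:
post: z <= 4
stmt 5: z := y - z  -- replace 1 occurrence(s) of z with (y - z)
  => ( y - z ) <= 4
stmt 4: y := x * z  -- replace 1 occurrence(s) of y with (x * z)
  => ( ( x * z ) - z ) <= 4
stmt 3: y := 7 + z  -- replace 0 occurrence(s) of y with (7 + z)
  => ( ( x * z ) - z ) <= 4
stmt 2: x := x - 8  -- replace 1 occurrence(s) of x with (x - 8)
  => ( ( ( x - 8 ) * z ) - z ) <= 4
stmt 1: y := z + x  -- replace 0 occurrence(s) of y with (z + x)
  => ( ( ( x - 8 ) * z ) - z ) <= 4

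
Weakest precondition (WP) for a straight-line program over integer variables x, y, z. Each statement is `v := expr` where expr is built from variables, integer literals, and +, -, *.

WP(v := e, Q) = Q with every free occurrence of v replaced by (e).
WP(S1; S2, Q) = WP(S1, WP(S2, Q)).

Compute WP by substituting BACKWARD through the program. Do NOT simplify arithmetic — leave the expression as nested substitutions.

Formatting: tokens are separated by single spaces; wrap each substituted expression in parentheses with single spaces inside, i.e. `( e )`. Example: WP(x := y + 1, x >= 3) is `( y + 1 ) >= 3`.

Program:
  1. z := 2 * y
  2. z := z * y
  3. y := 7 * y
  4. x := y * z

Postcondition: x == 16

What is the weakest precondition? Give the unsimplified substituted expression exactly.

Answer: ( ( 7 * y ) * ( ( 2 * y ) * y ) ) == 16

Derivation:
post: x == 16
stmt 4: x := y * z  -- replace 1 occurrence(s) of x with (y * z)
  => ( y * z ) == 16
stmt 3: y := 7 * y  -- replace 1 occurrence(s) of y with (7 * y)
  => ( ( 7 * y ) * z ) == 16
stmt 2: z := z * y  -- replace 1 occurrence(s) of z with (z * y)
  => ( ( 7 * y ) * ( z * y ) ) == 16
stmt 1: z := 2 * y  -- replace 1 occurrence(s) of z with (2 * y)
  => ( ( 7 * y ) * ( ( 2 * y ) * y ) ) == 16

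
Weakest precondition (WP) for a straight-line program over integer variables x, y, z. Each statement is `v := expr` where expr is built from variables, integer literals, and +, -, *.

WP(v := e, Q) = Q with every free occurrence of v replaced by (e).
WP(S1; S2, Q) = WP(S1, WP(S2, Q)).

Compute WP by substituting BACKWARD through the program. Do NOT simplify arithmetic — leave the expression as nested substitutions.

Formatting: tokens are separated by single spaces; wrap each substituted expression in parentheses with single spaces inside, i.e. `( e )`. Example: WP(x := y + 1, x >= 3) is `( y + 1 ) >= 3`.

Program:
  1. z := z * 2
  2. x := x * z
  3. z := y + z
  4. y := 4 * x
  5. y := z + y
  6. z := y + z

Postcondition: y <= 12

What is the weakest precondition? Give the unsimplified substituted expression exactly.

Answer: ( ( y + ( z * 2 ) ) + ( 4 * ( x * ( z * 2 ) ) ) ) <= 12

Derivation:
post: y <= 12
stmt 6: z := y + z  -- replace 0 occurrence(s) of z with (y + z)
  => y <= 12
stmt 5: y := z + y  -- replace 1 occurrence(s) of y with (z + y)
  => ( z + y ) <= 12
stmt 4: y := 4 * x  -- replace 1 occurrence(s) of y with (4 * x)
  => ( z + ( 4 * x ) ) <= 12
stmt 3: z := y + z  -- replace 1 occurrence(s) of z with (y + z)
  => ( ( y + z ) + ( 4 * x ) ) <= 12
stmt 2: x := x * z  -- replace 1 occurrence(s) of x with (x * z)
  => ( ( y + z ) + ( 4 * ( x * z ) ) ) <= 12
stmt 1: z := z * 2  -- replace 2 occurrence(s) of z with (z * 2)
  => ( ( y + ( z * 2 ) ) + ( 4 * ( x * ( z * 2 ) ) ) ) <= 12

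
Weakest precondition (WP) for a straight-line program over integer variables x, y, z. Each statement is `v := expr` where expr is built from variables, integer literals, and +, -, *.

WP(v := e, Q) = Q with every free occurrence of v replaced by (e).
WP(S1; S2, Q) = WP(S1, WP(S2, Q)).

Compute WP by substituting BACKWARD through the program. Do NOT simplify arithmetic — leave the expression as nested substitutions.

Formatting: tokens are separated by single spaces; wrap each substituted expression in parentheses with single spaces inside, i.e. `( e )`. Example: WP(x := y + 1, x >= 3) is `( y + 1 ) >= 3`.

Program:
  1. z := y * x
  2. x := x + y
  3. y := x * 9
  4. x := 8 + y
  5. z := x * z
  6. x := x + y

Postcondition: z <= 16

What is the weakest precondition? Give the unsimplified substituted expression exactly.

post: z <= 16
stmt 6: x := x + y  -- replace 0 occurrence(s) of x with (x + y)
  => z <= 16
stmt 5: z := x * z  -- replace 1 occurrence(s) of z with (x * z)
  => ( x * z ) <= 16
stmt 4: x := 8 + y  -- replace 1 occurrence(s) of x with (8 + y)
  => ( ( 8 + y ) * z ) <= 16
stmt 3: y := x * 9  -- replace 1 occurrence(s) of y with (x * 9)
  => ( ( 8 + ( x * 9 ) ) * z ) <= 16
stmt 2: x := x + y  -- replace 1 occurrence(s) of x with (x + y)
  => ( ( 8 + ( ( x + y ) * 9 ) ) * z ) <= 16
stmt 1: z := y * x  -- replace 1 occurrence(s) of z with (y * x)
  => ( ( 8 + ( ( x + y ) * 9 ) ) * ( y * x ) ) <= 16

Answer: ( ( 8 + ( ( x + y ) * 9 ) ) * ( y * x ) ) <= 16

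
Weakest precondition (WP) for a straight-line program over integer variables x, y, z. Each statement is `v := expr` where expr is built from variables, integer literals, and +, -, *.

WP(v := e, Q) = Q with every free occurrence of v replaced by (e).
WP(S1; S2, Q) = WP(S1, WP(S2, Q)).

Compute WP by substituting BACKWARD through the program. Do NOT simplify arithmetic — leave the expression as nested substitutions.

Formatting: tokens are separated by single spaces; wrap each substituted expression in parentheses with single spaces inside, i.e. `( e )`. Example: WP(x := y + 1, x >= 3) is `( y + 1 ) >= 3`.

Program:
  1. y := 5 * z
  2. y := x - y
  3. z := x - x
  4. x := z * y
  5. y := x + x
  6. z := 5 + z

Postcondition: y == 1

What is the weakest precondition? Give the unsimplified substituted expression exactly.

post: y == 1
stmt 6: z := 5 + z  -- replace 0 occurrence(s) of z with (5 + z)
  => y == 1
stmt 5: y := x + x  -- replace 1 occurrence(s) of y with (x + x)
  => ( x + x ) == 1
stmt 4: x := z * y  -- replace 2 occurrence(s) of x with (z * y)
  => ( ( z * y ) + ( z * y ) ) == 1
stmt 3: z := x - x  -- replace 2 occurrence(s) of z with (x - x)
  => ( ( ( x - x ) * y ) + ( ( x - x ) * y ) ) == 1
stmt 2: y := x - y  -- replace 2 occurrence(s) of y with (x - y)
  => ( ( ( x - x ) * ( x - y ) ) + ( ( x - x ) * ( x - y ) ) ) == 1
stmt 1: y := 5 * z  -- replace 2 occurrence(s) of y with (5 * z)
  => ( ( ( x - x ) * ( x - ( 5 * z ) ) ) + ( ( x - x ) * ( x - ( 5 * z ) ) ) ) == 1

Answer: ( ( ( x - x ) * ( x - ( 5 * z ) ) ) + ( ( x - x ) * ( x - ( 5 * z ) ) ) ) == 1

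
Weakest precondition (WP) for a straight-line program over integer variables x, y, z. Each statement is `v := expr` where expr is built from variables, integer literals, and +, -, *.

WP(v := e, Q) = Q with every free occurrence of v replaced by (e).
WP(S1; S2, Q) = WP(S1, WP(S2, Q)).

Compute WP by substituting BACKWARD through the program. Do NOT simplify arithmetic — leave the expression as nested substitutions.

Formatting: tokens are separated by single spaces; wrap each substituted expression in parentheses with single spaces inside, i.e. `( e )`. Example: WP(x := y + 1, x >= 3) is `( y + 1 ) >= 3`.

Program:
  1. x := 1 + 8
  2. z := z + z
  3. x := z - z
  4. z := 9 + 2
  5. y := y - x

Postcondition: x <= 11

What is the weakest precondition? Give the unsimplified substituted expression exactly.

Answer: ( ( z + z ) - ( z + z ) ) <= 11

Derivation:
post: x <= 11
stmt 5: y := y - x  -- replace 0 occurrence(s) of y with (y - x)
  => x <= 11
stmt 4: z := 9 + 2  -- replace 0 occurrence(s) of z with (9 + 2)
  => x <= 11
stmt 3: x := z - z  -- replace 1 occurrence(s) of x with (z - z)
  => ( z - z ) <= 11
stmt 2: z := z + z  -- replace 2 occurrence(s) of z with (z + z)
  => ( ( z + z ) - ( z + z ) ) <= 11
stmt 1: x := 1 + 8  -- replace 0 occurrence(s) of x with (1 + 8)
  => ( ( z + z ) - ( z + z ) ) <= 11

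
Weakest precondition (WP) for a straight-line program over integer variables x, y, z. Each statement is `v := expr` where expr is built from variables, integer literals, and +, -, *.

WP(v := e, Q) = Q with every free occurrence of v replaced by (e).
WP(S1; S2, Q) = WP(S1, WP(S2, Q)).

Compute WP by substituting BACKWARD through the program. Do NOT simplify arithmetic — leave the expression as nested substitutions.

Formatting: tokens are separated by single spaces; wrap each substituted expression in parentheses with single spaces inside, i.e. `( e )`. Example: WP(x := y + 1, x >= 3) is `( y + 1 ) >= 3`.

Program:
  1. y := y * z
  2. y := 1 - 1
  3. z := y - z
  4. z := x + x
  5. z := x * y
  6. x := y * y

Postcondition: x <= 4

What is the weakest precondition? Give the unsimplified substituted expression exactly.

post: x <= 4
stmt 6: x := y * y  -- replace 1 occurrence(s) of x with (y * y)
  => ( y * y ) <= 4
stmt 5: z := x * y  -- replace 0 occurrence(s) of z with (x * y)
  => ( y * y ) <= 4
stmt 4: z := x + x  -- replace 0 occurrence(s) of z with (x + x)
  => ( y * y ) <= 4
stmt 3: z := y - z  -- replace 0 occurrence(s) of z with (y - z)
  => ( y * y ) <= 4
stmt 2: y := 1 - 1  -- replace 2 occurrence(s) of y with (1 - 1)
  => ( ( 1 - 1 ) * ( 1 - 1 ) ) <= 4
stmt 1: y := y * z  -- replace 0 occurrence(s) of y with (y * z)
  => ( ( 1 - 1 ) * ( 1 - 1 ) ) <= 4

Answer: ( ( 1 - 1 ) * ( 1 - 1 ) ) <= 4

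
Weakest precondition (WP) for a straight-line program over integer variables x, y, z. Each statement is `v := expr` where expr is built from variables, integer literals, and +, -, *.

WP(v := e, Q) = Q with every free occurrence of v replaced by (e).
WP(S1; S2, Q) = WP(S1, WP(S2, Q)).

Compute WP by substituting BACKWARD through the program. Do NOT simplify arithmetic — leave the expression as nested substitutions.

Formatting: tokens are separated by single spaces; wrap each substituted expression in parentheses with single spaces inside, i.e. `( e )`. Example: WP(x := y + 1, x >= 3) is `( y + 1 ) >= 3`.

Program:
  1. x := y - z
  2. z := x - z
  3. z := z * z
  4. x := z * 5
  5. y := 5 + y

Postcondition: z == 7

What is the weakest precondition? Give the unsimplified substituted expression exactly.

post: z == 7
stmt 5: y := 5 + y  -- replace 0 occurrence(s) of y with (5 + y)
  => z == 7
stmt 4: x := z * 5  -- replace 0 occurrence(s) of x with (z * 5)
  => z == 7
stmt 3: z := z * z  -- replace 1 occurrence(s) of z with (z * z)
  => ( z * z ) == 7
stmt 2: z := x - z  -- replace 2 occurrence(s) of z with (x - z)
  => ( ( x - z ) * ( x - z ) ) == 7
stmt 1: x := y - z  -- replace 2 occurrence(s) of x with (y - z)
  => ( ( ( y - z ) - z ) * ( ( y - z ) - z ) ) == 7

Answer: ( ( ( y - z ) - z ) * ( ( y - z ) - z ) ) == 7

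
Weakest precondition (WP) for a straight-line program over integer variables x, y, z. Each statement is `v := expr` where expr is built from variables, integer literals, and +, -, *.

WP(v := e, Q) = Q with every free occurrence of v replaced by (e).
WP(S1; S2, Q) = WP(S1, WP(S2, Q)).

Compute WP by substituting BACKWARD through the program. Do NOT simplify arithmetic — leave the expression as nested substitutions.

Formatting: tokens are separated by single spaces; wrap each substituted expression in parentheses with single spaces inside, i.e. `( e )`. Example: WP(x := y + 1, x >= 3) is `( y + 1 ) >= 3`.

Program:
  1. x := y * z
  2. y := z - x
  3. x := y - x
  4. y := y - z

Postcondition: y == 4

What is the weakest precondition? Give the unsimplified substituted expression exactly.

post: y == 4
stmt 4: y := y - z  -- replace 1 occurrence(s) of y with (y - z)
  => ( y - z ) == 4
stmt 3: x := y - x  -- replace 0 occurrence(s) of x with (y - x)
  => ( y - z ) == 4
stmt 2: y := z - x  -- replace 1 occurrence(s) of y with (z - x)
  => ( ( z - x ) - z ) == 4
stmt 1: x := y * z  -- replace 1 occurrence(s) of x with (y * z)
  => ( ( z - ( y * z ) ) - z ) == 4

Answer: ( ( z - ( y * z ) ) - z ) == 4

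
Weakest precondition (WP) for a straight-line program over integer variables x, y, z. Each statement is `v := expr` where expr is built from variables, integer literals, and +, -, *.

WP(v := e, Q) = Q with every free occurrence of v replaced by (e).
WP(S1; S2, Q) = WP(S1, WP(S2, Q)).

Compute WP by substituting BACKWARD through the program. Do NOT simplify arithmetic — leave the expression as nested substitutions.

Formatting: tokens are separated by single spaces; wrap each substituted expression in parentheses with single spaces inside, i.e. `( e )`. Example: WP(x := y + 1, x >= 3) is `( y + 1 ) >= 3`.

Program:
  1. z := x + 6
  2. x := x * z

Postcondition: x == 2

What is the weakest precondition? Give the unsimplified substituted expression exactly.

Answer: ( x * ( x + 6 ) ) == 2

Derivation:
post: x == 2
stmt 2: x := x * z  -- replace 1 occurrence(s) of x with (x * z)
  => ( x * z ) == 2
stmt 1: z := x + 6  -- replace 1 occurrence(s) of z with (x + 6)
  => ( x * ( x + 6 ) ) == 2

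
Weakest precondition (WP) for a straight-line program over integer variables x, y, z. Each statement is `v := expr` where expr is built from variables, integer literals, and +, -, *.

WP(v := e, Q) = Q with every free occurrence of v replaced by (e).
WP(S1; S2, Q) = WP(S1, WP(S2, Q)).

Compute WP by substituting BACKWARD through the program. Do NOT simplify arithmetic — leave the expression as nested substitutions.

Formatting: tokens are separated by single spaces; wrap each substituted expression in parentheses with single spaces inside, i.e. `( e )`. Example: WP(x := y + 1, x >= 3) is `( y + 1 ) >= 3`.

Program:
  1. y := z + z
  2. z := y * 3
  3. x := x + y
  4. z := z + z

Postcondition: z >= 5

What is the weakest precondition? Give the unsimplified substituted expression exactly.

post: z >= 5
stmt 4: z := z + z  -- replace 1 occurrence(s) of z with (z + z)
  => ( z + z ) >= 5
stmt 3: x := x + y  -- replace 0 occurrence(s) of x with (x + y)
  => ( z + z ) >= 5
stmt 2: z := y * 3  -- replace 2 occurrence(s) of z with (y * 3)
  => ( ( y * 3 ) + ( y * 3 ) ) >= 5
stmt 1: y := z + z  -- replace 2 occurrence(s) of y with (z + z)
  => ( ( ( z + z ) * 3 ) + ( ( z + z ) * 3 ) ) >= 5

Answer: ( ( ( z + z ) * 3 ) + ( ( z + z ) * 3 ) ) >= 5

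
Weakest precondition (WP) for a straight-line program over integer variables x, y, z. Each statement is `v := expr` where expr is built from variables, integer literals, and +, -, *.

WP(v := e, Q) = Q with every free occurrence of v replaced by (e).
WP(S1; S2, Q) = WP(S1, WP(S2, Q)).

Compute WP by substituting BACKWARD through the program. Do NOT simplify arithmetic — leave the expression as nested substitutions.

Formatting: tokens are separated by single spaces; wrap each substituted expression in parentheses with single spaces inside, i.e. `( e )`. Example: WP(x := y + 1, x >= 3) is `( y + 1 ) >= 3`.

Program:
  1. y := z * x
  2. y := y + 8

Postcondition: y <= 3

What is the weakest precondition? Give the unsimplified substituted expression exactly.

Answer: ( ( z * x ) + 8 ) <= 3

Derivation:
post: y <= 3
stmt 2: y := y + 8  -- replace 1 occurrence(s) of y with (y + 8)
  => ( y + 8 ) <= 3
stmt 1: y := z * x  -- replace 1 occurrence(s) of y with (z * x)
  => ( ( z * x ) + 8 ) <= 3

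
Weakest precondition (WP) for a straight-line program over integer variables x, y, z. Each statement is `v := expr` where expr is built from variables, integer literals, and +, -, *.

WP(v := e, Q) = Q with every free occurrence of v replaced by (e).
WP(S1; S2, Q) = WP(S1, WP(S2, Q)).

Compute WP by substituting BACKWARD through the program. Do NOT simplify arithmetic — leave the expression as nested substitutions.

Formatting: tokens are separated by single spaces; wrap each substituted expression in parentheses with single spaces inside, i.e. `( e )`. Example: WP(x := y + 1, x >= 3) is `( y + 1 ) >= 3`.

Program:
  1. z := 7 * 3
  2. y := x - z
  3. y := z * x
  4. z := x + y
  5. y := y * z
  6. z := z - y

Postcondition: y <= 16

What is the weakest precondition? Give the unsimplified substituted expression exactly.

post: y <= 16
stmt 6: z := z - y  -- replace 0 occurrence(s) of z with (z - y)
  => y <= 16
stmt 5: y := y * z  -- replace 1 occurrence(s) of y with (y * z)
  => ( y * z ) <= 16
stmt 4: z := x + y  -- replace 1 occurrence(s) of z with (x + y)
  => ( y * ( x + y ) ) <= 16
stmt 3: y := z * x  -- replace 2 occurrence(s) of y with (z * x)
  => ( ( z * x ) * ( x + ( z * x ) ) ) <= 16
stmt 2: y := x - z  -- replace 0 occurrence(s) of y with (x - z)
  => ( ( z * x ) * ( x + ( z * x ) ) ) <= 16
stmt 1: z := 7 * 3  -- replace 2 occurrence(s) of z with (7 * 3)
  => ( ( ( 7 * 3 ) * x ) * ( x + ( ( 7 * 3 ) * x ) ) ) <= 16

Answer: ( ( ( 7 * 3 ) * x ) * ( x + ( ( 7 * 3 ) * x ) ) ) <= 16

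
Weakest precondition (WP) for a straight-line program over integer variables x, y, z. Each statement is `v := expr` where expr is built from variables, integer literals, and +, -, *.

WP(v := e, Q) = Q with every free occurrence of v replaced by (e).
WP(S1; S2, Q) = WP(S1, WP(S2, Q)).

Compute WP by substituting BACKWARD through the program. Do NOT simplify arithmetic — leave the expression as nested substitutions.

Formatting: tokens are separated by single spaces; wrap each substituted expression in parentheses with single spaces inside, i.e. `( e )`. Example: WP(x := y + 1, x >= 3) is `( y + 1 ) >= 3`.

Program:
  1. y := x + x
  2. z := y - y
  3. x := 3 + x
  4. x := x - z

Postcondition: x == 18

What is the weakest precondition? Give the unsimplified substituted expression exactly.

Answer: ( ( 3 + x ) - ( ( x + x ) - ( x + x ) ) ) == 18

Derivation:
post: x == 18
stmt 4: x := x - z  -- replace 1 occurrence(s) of x with (x - z)
  => ( x - z ) == 18
stmt 3: x := 3 + x  -- replace 1 occurrence(s) of x with (3 + x)
  => ( ( 3 + x ) - z ) == 18
stmt 2: z := y - y  -- replace 1 occurrence(s) of z with (y - y)
  => ( ( 3 + x ) - ( y - y ) ) == 18
stmt 1: y := x + x  -- replace 2 occurrence(s) of y with (x + x)
  => ( ( 3 + x ) - ( ( x + x ) - ( x + x ) ) ) == 18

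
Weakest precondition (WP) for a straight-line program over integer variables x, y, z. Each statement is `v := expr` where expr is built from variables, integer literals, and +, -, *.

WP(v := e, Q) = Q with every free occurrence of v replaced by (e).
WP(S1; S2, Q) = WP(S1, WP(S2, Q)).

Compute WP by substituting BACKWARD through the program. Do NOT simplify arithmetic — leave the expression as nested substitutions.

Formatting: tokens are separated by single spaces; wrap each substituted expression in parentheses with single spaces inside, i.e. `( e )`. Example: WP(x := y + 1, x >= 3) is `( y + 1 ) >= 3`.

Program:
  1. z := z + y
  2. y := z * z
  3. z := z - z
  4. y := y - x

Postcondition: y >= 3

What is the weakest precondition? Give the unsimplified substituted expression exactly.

Answer: ( ( ( z + y ) * ( z + y ) ) - x ) >= 3

Derivation:
post: y >= 3
stmt 4: y := y - x  -- replace 1 occurrence(s) of y with (y - x)
  => ( y - x ) >= 3
stmt 3: z := z - z  -- replace 0 occurrence(s) of z with (z - z)
  => ( y - x ) >= 3
stmt 2: y := z * z  -- replace 1 occurrence(s) of y with (z * z)
  => ( ( z * z ) - x ) >= 3
stmt 1: z := z + y  -- replace 2 occurrence(s) of z with (z + y)
  => ( ( ( z + y ) * ( z + y ) ) - x ) >= 3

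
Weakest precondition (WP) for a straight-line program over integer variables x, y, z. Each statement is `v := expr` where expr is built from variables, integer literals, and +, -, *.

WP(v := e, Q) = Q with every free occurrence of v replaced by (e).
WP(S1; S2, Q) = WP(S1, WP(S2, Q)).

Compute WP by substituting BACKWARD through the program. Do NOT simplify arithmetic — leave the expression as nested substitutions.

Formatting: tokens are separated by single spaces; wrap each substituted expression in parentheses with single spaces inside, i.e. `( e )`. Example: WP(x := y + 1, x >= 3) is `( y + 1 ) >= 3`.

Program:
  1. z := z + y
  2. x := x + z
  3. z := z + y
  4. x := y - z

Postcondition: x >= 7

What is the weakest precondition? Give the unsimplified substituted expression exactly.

Answer: ( y - ( ( z + y ) + y ) ) >= 7

Derivation:
post: x >= 7
stmt 4: x := y - z  -- replace 1 occurrence(s) of x with (y - z)
  => ( y - z ) >= 7
stmt 3: z := z + y  -- replace 1 occurrence(s) of z with (z + y)
  => ( y - ( z + y ) ) >= 7
stmt 2: x := x + z  -- replace 0 occurrence(s) of x with (x + z)
  => ( y - ( z + y ) ) >= 7
stmt 1: z := z + y  -- replace 1 occurrence(s) of z with (z + y)
  => ( y - ( ( z + y ) + y ) ) >= 7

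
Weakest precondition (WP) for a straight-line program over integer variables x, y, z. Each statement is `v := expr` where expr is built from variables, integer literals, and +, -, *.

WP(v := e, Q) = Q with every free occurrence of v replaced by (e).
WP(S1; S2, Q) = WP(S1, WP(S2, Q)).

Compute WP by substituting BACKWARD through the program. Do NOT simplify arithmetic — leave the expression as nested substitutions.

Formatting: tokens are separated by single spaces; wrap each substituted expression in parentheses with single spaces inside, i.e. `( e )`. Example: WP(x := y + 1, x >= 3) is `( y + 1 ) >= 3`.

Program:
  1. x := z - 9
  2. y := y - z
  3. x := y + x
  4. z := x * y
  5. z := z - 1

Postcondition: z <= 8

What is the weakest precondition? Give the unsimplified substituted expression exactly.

post: z <= 8
stmt 5: z := z - 1  -- replace 1 occurrence(s) of z with (z - 1)
  => ( z - 1 ) <= 8
stmt 4: z := x * y  -- replace 1 occurrence(s) of z with (x * y)
  => ( ( x * y ) - 1 ) <= 8
stmt 3: x := y + x  -- replace 1 occurrence(s) of x with (y + x)
  => ( ( ( y + x ) * y ) - 1 ) <= 8
stmt 2: y := y - z  -- replace 2 occurrence(s) of y with (y - z)
  => ( ( ( ( y - z ) + x ) * ( y - z ) ) - 1 ) <= 8
stmt 1: x := z - 9  -- replace 1 occurrence(s) of x with (z - 9)
  => ( ( ( ( y - z ) + ( z - 9 ) ) * ( y - z ) ) - 1 ) <= 8

Answer: ( ( ( ( y - z ) + ( z - 9 ) ) * ( y - z ) ) - 1 ) <= 8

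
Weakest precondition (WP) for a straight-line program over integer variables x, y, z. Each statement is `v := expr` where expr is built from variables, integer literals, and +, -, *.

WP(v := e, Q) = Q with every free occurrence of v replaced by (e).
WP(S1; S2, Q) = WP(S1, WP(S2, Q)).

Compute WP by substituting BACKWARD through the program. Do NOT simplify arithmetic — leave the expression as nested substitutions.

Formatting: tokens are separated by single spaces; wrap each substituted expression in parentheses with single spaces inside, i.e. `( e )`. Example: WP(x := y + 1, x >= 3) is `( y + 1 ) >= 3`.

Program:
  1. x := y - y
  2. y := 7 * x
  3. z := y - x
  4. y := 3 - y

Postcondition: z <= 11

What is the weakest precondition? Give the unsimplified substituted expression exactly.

Answer: ( ( 7 * ( y - y ) ) - ( y - y ) ) <= 11

Derivation:
post: z <= 11
stmt 4: y := 3 - y  -- replace 0 occurrence(s) of y with (3 - y)
  => z <= 11
stmt 3: z := y - x  -- replace 1 occurrence(s) of z with (y - x)
  => ( y - x ) <= 11
stmt 2: y := 7 * x  -- replace 1 occurrence(s) of y with (7 * x)
  => ( ( 7 * x ) - x ) <= 11
stmt 1: x := y - y  -- replace 2 occurrence(s) of x with (y - y)
  => ( ( 7 * ( y - y ) ) - ( y - y ) ) <= 11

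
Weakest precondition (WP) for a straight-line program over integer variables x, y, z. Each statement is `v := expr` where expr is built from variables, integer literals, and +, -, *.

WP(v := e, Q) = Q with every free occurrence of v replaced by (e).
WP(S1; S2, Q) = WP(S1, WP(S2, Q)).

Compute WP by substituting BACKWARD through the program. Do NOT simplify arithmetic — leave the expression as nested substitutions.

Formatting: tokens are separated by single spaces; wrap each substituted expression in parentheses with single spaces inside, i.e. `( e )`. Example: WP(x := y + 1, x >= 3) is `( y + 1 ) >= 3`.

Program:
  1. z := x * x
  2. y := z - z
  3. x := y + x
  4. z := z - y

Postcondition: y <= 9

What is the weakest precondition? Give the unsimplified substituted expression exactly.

Answer: ( ( x * x ) - ( x * x ) ) <= 9

Derivation:
post: y <= 9
stmt 4: z := z - y  -- replace 0 occurrence(s) of z with (z - y)
  => y <= 9
stmt 3: x := y + x  -- replace 0 occurrence(s) of x with (y + x)
  => y <= 9
stmt 2: y := z - z  -- replace 1 occurrence(s) of y with (z - z)
  => ( z - z ) <= 9
stmt 1: z := x * x  -- replace 2 occurrence(s) of z with (x * x)
  => ( ( x * x ) - ( x * x ) ) <= 9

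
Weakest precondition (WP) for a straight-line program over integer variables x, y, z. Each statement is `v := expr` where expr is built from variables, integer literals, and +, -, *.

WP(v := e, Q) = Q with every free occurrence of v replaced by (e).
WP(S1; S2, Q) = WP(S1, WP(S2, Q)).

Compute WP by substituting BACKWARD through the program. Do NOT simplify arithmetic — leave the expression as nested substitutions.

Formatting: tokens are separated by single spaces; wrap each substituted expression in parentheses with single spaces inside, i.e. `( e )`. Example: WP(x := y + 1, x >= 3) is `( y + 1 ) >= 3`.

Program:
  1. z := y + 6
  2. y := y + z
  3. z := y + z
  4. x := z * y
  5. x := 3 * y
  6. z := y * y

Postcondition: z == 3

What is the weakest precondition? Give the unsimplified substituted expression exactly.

Answer: ( ( y + ( y + 6 ) ) * ( y + ( y + 6 ) ) ) == 3

Derivation:
post: z == 3
stmt 6: z := y * y  -- replace 1 occurrence(s) of z with (y * y)
  => ( y * y ) == 3
stmt 5: x := 3 * y  -- replace 0 occurrence(s) of x with (3 * y)
  => ( y * y ) == 3
stmt 4: x := z * y  -- replace 0 occurrence(s) of x with (z * y)
  => ( y * y ) == 3
stmt 3: z := y + z  -- replace 0 occurrence(s) of z with (y + z)
  => ( y * y ) == 3
stmt 2: y := y + z  -- replace 2 occurrence(s) of y with (y + z)
  => ( ( y + z ) * ( y + z ) ) == 3
stmt 1: z := y + 6  -- replace 2 occurrence(s) of z with (y + 6)
  => ( ( y + ( y + 6 ) ) * ( y + ( y + 6 ) ) ) == 3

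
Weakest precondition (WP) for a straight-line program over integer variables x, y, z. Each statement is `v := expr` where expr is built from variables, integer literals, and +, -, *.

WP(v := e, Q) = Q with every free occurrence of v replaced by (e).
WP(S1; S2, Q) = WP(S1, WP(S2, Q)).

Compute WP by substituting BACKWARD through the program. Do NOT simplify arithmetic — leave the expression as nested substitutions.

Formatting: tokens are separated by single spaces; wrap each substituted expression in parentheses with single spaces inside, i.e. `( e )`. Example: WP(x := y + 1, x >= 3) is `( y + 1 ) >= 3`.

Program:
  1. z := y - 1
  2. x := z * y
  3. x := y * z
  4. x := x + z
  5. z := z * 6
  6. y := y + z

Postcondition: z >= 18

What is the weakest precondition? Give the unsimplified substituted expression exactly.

Answer: ( ( y - 1 ) * 6 ) >= 18

Derivation:
post: z >= 18
stmt 6: y := y + z  -- replace 0 occurrence(s) of y with (y + z)
  => z >= 18
stmt 5: z := z * 6  -- replace 1 occurrence(s) of z with (z * 6)
  => ( z * 6 ) >= 18
stmt 4: x := x + z  -- replace 0 occurrence(s) of x with (x + z)
  => ( z * 6 ) >= 18
stmt 3: x := y * z  -- replace 0 occurrence(s) of x with (y * z)
  => ( z * 6 ) >= 18
stmt 2: x := z * y  -- replace 0 occurrence(s) of x with (z * y)
  => ( z * 6 ) >= 18
stmt 1: z := y - 1  -- replace 1 occurrence(s) of z with (y - 1)
  => ( ( y - 1 ) * 6 ) >= 18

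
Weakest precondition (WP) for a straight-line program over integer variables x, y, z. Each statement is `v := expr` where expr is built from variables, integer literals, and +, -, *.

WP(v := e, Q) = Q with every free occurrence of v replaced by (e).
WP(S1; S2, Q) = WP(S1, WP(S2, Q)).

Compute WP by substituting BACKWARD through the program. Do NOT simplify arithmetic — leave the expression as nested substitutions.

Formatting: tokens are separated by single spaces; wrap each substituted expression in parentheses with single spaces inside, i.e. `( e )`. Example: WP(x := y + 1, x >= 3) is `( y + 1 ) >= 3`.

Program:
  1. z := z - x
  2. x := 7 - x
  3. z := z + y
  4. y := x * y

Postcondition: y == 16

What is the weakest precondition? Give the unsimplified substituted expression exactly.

post: y == 16
stmt 4: y := x * y  -- replace 1 occurrence(s) of y with (x * y)
  => ( x * y ) == 16
stmt 3: z := z + y  -- replace 0 occurrence(s) of z with (z + y)
  => ( x * y ) == 16
stmt 2: x := 7 - x  -- replace 1 occurrence(s) of x with (7 - x)
  => ( ( 7 - x ) * y ) == 16
stmt 1: z := z - x  -- replace 0 occurrence(s) of z with (z - x)
  => ( ( 7 - x ) * y ) == 16

Answer: ( ( 7 - x ) * y ) == 16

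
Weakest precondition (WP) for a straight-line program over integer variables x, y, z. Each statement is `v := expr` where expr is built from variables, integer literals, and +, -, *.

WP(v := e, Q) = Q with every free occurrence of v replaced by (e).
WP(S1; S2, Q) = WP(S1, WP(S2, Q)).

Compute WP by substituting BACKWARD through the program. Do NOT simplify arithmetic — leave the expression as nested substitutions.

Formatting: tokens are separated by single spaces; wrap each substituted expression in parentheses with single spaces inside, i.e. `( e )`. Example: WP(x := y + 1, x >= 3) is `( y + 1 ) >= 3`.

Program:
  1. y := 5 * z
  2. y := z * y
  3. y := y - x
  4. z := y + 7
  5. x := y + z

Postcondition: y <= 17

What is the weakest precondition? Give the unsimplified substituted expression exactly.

post: y <= 17
stmt 5: x := y + z  -- replace 0 occurrence(s) of x with (y + z)
  => y <= 17
stmt 4: z := y + 7  -- replace 0 occurrence(s) of z with (y + 7)
  => y <= 17
stmt 3: y := y - x  -- replace 1 occurrence(s) of y with (y - x)
  => ( y - x ) <= 17
stmt 2: y := z * y  -- replace 1 occurrence(s) of y with (z * y)
  => ( ( z * y ) - x ) <= 17
stmt 1: y := 5 * z  -- replace 1 occurrence(s) of y with (5 * z)
  => ( ( z * ( 5 * z ) ) - x ) <= 17

Answer: ( ( z * ( 5 * z ) ) - x ) <= 17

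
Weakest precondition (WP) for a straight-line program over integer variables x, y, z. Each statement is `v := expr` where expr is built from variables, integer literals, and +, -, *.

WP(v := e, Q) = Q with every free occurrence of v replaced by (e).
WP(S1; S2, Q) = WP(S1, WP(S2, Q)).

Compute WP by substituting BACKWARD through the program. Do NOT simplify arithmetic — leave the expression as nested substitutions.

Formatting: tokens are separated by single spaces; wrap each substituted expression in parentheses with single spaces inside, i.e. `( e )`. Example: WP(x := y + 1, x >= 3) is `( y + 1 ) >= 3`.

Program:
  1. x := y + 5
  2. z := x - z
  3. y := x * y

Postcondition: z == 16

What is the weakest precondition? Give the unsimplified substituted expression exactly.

Answer: ( ( y + 5 ) - z ) == 16

Derivation:
post: z == 16
stmt 3: y := x * y  -- replace 0 occurrence(s) of y with (x * y)
  => z == 16
stmt 2: z := x - z  -- replace 1 occurrence(s) of z with (x - z)
  => ( x - z ) == 16
stmt 1: x := y + 5  -- replace 1 occurrence(s) of x with (y + 5)
  => ( ( y + 5 ) - z ) == 16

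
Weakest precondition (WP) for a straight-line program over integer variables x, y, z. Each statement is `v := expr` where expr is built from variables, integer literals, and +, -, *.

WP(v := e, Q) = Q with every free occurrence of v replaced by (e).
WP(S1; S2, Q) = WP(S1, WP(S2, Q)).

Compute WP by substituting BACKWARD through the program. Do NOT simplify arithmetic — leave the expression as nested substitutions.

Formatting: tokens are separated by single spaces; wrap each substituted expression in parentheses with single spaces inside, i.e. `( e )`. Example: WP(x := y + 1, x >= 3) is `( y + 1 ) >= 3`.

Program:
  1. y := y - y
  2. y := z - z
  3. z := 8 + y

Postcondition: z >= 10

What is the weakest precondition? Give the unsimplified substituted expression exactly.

Answer: ( 8 + ( z - z ) ) >= 10

Derivation:
post: z >= 10
stmt 3: z := 8 + y  -- replace 1 occurrence(s) of z with (8 + y)
  => ( 8 + y ) >= 10
stmt 2: y := z - z  -- replace 1 occurrence(s) of y with (z - z)
  => ( 8 + ( z - z ) ) >= 10
stmt 1: y := y - y  -- replace 0 occurrence(s) of y with (y - y)
  => ( 8 + ( z - z ) ) >= 10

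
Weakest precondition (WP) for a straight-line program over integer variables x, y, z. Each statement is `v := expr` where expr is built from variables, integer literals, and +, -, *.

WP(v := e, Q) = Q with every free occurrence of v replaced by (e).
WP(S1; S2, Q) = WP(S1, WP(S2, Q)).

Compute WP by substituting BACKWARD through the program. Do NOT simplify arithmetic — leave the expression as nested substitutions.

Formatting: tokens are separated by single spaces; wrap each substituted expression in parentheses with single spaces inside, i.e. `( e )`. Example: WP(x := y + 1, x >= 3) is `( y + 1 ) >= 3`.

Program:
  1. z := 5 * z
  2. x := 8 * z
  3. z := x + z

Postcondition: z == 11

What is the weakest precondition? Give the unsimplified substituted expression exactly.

post: z == 11
stmt 3: z := x + z  -- replace 1 occurrence(s) of z with (x + z)
  => ( x + z ) == 11
stmt 2: x := 8 * z  -- replace 1 occurrence(s) of x with (8 * z)
  => ( ( 8 * z ) + z ) == 11
stmt 1: z := 5 * z  -- replace 2 occurrence(s) of z with (5 * z)
  => ( ( 8 * ( 5 * z ) ) + ( 5 * z ) ) == 11

Answer: ( ( 8 * ( 5 * z ) ) + ( 5 * z ) ) == 11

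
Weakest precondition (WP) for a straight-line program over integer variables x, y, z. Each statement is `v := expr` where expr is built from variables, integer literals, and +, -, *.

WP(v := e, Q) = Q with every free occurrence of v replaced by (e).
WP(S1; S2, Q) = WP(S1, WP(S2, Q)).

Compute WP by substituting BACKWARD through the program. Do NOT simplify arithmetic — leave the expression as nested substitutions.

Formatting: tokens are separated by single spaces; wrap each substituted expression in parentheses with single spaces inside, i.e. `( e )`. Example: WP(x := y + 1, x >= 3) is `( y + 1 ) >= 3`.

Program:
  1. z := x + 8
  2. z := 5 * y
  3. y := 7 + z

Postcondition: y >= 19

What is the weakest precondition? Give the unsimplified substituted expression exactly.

Answer: ( 7 + ( 5 * y ) ) >= 19

Derivation:
post: y >= 19
stmt 3: y := 7 + z  -- replace 1 occurrence(s) of y with (7 + z)
  => ( 7 + z ) >= 19
stmt 2: z := 5 * y  -- replace 1 occurrence(s) of z with (5 * y)
  => ( 7 + ( 5 * y ) ) >= 19
stmt 1: z := x + 8  -- replace 0 occurrence(s) of z with (x + 8)
  => ( 7 + ( 5 * y ) ) >= 19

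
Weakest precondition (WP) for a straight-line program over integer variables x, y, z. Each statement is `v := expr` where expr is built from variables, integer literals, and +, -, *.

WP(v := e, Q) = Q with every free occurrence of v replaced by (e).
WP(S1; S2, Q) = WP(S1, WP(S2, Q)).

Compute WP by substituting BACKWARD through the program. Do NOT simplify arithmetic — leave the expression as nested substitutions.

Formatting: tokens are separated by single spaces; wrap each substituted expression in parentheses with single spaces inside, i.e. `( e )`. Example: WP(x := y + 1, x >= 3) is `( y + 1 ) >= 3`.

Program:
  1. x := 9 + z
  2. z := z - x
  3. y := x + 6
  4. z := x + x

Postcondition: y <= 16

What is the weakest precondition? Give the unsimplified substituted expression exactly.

Answer: ( ( 9 + z ) + 6 ) <= 16

Derivation:
post: y <= 16
stmt 4: z := x + x  -- replace 0 occurrence(s) of z with (x + x)
  => y <= 16
stmt 3: y := x + 6  -- replace 1 occurrence(s) of y with (x + 6)
  => ( x + 6 ) <= 16
stmt 2: z := z - x  -- replace 0 occurrence(s) of z with (z - x)
  => ( x + 6 ) <= 16
stmt 1: x := 9 + z  -- replace 1 occurrence(s) of x with (9 + z)
  => ( ( 9 + z ) + 6 ) <= 16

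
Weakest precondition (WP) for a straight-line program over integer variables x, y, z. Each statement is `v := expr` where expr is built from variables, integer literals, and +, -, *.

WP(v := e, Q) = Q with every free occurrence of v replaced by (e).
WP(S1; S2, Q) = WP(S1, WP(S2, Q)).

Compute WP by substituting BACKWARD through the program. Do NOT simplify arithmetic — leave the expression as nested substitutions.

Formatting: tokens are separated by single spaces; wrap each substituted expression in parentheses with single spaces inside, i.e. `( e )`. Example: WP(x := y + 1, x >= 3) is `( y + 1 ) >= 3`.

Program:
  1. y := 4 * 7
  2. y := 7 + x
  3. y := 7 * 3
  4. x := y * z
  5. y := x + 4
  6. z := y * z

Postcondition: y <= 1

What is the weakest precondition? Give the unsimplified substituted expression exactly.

Answer: ( ( ( 7 * 3 ) * z ) + 4 ) <= 1

Derivation:
post: y <= 1
stmt 6: z := y * z  -- replace 0 occurrence(s) of z with (y * z)
  => y <= 1
stmt 5: y := x + 4  -- replace 1 occurrence(s) of y with (x + 4)
  => ( x + 4 ) <= 1
stmt 4: x := y * z  -- replace 1 occurrence(s) of x with (y * z)
  => ( ( y * z ) + 4 ) <= 1
stmt 3: y := 7 * 3  -- replace 1 occurrence(s) of y with (7 * 3)
  => ( ( ( 7 * 3 ) * z ) + 4 ) <= 1
stmt 2: y := 7 + x  -- replace 0 occurrence(s) of y with (7 + x)
  => ( ( ( 7 * 3 ) * z ) + 4 ) <= 1
stmt 1: y := 4 * 7  -- replace 0 occurrence(s) of y with (4 * 7)
  => ( ( ( 7 * 3 ) * z ) + 4 ) <= 1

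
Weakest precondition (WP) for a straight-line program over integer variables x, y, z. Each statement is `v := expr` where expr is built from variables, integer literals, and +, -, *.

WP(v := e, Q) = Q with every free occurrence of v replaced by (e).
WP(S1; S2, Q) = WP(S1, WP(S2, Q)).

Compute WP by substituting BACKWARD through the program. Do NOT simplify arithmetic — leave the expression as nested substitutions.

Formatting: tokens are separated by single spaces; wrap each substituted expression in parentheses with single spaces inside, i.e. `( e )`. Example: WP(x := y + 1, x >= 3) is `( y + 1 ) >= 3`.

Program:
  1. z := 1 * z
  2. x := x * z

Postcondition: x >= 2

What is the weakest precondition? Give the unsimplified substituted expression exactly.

Answer: ( x * ( 1 * z ) ) >= 2

Derivation:
post: x >= 2
stmt 2: x := x * z  -- replace 1 occurrence(s) of x with (x * z)
  => ( x * z ) >= 2
stmt 1: z := 1 * z  -- replace 1 occurrence(s) of z with (1 * z)
  => ( x * ( 1 * z ) ) >= 2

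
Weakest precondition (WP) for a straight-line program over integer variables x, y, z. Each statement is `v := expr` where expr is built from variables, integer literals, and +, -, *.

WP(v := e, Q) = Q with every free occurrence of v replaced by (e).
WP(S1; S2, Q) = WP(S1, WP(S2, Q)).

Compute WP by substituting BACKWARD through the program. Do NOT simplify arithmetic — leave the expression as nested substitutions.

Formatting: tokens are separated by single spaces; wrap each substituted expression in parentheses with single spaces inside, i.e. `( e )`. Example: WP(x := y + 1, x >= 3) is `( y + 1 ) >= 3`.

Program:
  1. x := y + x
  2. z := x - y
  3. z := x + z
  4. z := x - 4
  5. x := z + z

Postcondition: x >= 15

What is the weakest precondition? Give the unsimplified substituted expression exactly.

post: x >= 15
stmt 5: x := z + z  -- replace 1 occurrence(s) of x with (z + z)
  => ( z + z ) >= 15
stmt 4: z := x - 4  -- replace 2 occurrence(s) of z with (x - 4)
  => ( ( x - 4 ) + ( x - 4 ) ) >= 15
stmt 3: z := x + z  -- replace 0 occurrence(s) of z with (x + z)
  => ( ( x - 4 ) + ( x - 4 ) ) >= 15
stmt 2: z := x - y  -- replace 0 occurrence(s) of z with (x - y)
  => ( ( x - 4 ) + ( x - 4 ) ) >= 15
stmt 1: x := y + x  -- replace 2 occurrence(s) of x with (y + x)
  => ( ( ( y + x ) - 4 ) + ( ( y + x ) - 4 ) ) >= 15

Answer: ( ( ( y + x ) - 4 ) + ( ( y + x ) - 4 ) ) >= 15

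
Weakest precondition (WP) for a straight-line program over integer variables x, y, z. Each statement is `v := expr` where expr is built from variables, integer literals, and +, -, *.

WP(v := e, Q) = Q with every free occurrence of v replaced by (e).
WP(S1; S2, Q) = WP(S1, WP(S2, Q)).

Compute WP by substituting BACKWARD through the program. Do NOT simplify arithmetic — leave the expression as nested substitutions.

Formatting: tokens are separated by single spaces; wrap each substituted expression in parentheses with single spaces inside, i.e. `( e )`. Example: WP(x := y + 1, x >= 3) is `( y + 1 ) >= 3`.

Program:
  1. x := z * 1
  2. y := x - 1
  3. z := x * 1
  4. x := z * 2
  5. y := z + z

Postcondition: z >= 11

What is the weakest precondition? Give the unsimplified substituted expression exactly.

Answer: ( ( z * 1 ) * 1 ) >= 11

Derivation:
post: z >= 11
stmt 5: y := z + z  -- replace 0 occurrence(s) of y with (z + z)
  => z >= 11
stmt 4: x := z * 2  -- replace 0 occurrence(s) of x with (z * 2)
  => z >= 11
stmt 3: z := x * 1  -- replace 1 occurrence(s) of z with (x * 1)
  => ( x * 1 ) >= 11
stmt 2: y := x - 1  -- replace 0 occurrence(s) of y with (x - 1)
  => ( x * 1 ) >= 11
stmt 1: x := z * 1  -- replace 1 occurrence(s) of x with (z * 1)
  => ( ( z * 1 ) * 1 ) >= 11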